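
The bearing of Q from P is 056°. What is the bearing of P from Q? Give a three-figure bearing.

Back-bearing = 056° + 180° = 236°.

236°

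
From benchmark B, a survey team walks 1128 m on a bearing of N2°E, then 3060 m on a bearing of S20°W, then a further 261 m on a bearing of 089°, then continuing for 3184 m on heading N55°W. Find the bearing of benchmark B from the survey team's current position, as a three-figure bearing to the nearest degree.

Leg 1 (N2°E, 1128 m): east 1128 sin 2° = 39.37, north 1128 cos 2° = 1127.31
Leg 2 (S20°W, 3060 m): east 3060 sin 200° = -1046.58, north 3060 cos 200° = -2875.46
Leg 3 (089°, 261 m): east 261 sin 89° = 260.96, north 261 cos 89° = 4.56
Leg 4 (N55°W, 3184 m): east 3184 sin 305° = -2608.18, north 3184 cos 305° = 1826.27
Net displacement: -3354.43 east, 82.68 north. Direction back to start is (3354.43, -82.68): bearing = atan2(3354.43, -82.68) mod 360° = 91.41° ≈ 091°.

091°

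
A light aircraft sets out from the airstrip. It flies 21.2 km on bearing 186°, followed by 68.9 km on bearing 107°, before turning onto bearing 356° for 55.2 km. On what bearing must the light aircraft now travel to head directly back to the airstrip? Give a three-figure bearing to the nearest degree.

257°

Leg 1 (186°, 21.2 km): east 21.2 sin 186° = -2.22, north 21.2 cos 186° = -21.08
Leg 2 (107°, 68.9 km): east 68.9 sin 107° = 65.89, north 68.9 cos 107° = -20.14
Leg 3 (356°, 55.2 km): east 55.2 sin 356° = -3.85, north 55.2 cos 356° = 55.07
Net displacement: 59.82 east, 13.84 north. Direction back to start is (-59.82, -13.84): bearing = atan2(-59.82, -13.84) mod 360° = 256.98° ≈ 257°.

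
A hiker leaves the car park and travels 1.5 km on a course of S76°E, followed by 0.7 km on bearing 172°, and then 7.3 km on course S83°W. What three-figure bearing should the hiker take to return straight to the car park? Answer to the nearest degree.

Leg 1 (S76°E, 1.5 km): east 1.5 sin 104° = 1.46, north 1.5 cos 104° = -0.36
Leg 2 (172°, 0.7 km): east 0.7 sin 172° = 0.10, north 0.7 cos 172° = -0.69
Leg 3 (S83°W, 7.3 km): east 7.3 sin 263° = -7.25, north 7.3 cos 263° = -0.89
Net displacement: -5.69 east, -1.95 north. Direction back to start is (5.69, 1.95): bearing = atan2(5.69, 1.95) mod 360° = 71.13° ≈ 071°.

071°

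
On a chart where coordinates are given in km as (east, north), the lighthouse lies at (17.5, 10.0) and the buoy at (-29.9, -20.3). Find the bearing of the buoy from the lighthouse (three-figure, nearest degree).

Δeast = -29.9 − 17.5 = -47.40; Δnorth = -20.3 − 10.0 = -30.30.
Bearing = atan2(Δeast, Δnorth) mod 360° = 237.41° ≈ 237°.

237°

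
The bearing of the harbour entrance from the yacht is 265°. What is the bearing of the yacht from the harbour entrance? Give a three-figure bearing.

Back-bearing = 265° − 180° = 085°.

085°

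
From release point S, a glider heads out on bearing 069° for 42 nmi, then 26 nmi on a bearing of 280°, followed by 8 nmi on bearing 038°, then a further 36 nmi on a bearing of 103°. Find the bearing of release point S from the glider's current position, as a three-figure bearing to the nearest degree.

252°

Leg 1 (069°, 42 nmi): east 42 sin 69° = 39.21, north 42 cos 69° = 15.05
Leg 2 (280°, 26 nmi): east 26 sin 280° = -25.61, north 26 cos 280° = 4.51
Leg 3 (038°, 8 nmi): east 8 sin 38° = 4.93, north 8 cos 38° = 6.30
Leg 4 (103°, 36 nmi): east 36 sin 103° = 35.08, north 36 cos 103° = -8.10
Net displacement: 53.61 east, 17.77 north. Direction back to start is (-53.61, -17.77): bearing = atan2(-53.61, -17.77) mod 360° = 251.66° ≈ 252°.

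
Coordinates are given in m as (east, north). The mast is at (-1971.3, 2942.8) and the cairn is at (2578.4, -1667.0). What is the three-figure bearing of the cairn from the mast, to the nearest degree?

Δeast = 2578.4 − -1971.3 = 4549.70; Δnorth = -1667.0 − 2942.8 = -4609.80.
Bearing = atan2(Δeast, Δnorth) mod 360° = 135.38° ≈ 135°.

135°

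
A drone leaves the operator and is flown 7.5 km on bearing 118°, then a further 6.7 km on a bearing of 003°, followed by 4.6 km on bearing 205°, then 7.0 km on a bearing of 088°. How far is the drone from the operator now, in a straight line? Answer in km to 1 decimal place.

Leg 1 (118°, 7.5 km): east 7.5 sin 118° = 6.62, north 7.5 cos 118° = -3.52
Leg 2 (003°, 6.7 km): east 6.7 sin 3° = 0.35, north 6.7 cos 3° = 6.69
Leg 3 (205°, 4.6 km): east 4.6 sin 205° = -1.94, north 4.6 cos 205° = -4.17
Leg 4 (088°, 7.0 km): east 7.0 sin 88° = 7.00, north 7.0 cos 88° = 0.24
Net: 12.02 east, -0.75 north. Distance = √((12.02)² + (-0.75)²) = 12.048 km.

12.0 km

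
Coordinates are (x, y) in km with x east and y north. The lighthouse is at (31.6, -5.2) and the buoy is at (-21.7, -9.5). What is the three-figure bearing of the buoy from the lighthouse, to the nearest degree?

Δeast = -21.7 − 31.6 = -53.30; Δnorth = -9.5 − -5.2 = -4.30.
Bearing = atan2(Δeast, Δnorth) mod 360° = 265.39° ≈ 265°.

265°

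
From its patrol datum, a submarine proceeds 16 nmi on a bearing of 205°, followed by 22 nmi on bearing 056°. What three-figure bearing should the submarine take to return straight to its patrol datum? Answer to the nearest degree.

281°

Leg 1 (205°, 16 nmi): east 16 sin 205° = -6.76, north 16 cos 205° = -14.50
Leg 2 (056°, 22 nmi): east 22 sin 56° = 18.24, north 22 cos 56° = 12.30
Net displacement: 11.48 east, -2.20 north. Direction back to start is (-11.48, 2.20): bearing = atan2(-11.48, 2.20) mod 360° = 280.84° ≈ 281°.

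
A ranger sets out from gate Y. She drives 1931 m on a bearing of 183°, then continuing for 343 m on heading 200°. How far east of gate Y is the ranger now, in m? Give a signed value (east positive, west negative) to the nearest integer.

-218 m

Leg 1 (183°, 1931 m): east 1931 sin 183° = -101.06, north 1931 cos 183° = -1928.35
Leg 2 (200°, 343 m): east 343 sin 200° = -117.31, north 343 cos 200° = -322.31
Net east component: -218.37 m.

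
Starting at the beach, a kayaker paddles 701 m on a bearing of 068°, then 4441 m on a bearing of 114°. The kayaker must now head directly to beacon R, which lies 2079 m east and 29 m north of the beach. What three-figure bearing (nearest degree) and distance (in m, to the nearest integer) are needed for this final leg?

301°, 3063 m

Leg 1 (068°, 701 m): east 701 sin 68° = 649.96, north 701 cos 68° = 262.60
Leg 2 (114°, 4441 m): east 4441 sin 114° = 4057.06, north 4441 cos 114° = -1806.32
Current position: (4707.01, -1543.72). Target: (2079, 29). Remaining: Δeast = -2628.01, Δnorth = 1572.72.
Bearing = atan2(-2628.01, 1572.72) mod 360° = 300.90°; distance = √((-2628.01)² + (1572.72)²) = 3062.660 m.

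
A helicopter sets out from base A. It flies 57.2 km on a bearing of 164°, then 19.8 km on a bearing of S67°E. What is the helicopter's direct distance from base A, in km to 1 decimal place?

Leg 1 (164°, 57.2 km): east 57.2 sin 164° = 15.77, north 57.2 cos 164° = -54.98
Leg 2 (S67°E, 19.8 km): east 19.8 sin 113° = 18.23, north 19.8 cos 113° = -7.74
Net: 33.99 east, -62.72 north. Distance = √((33.99)² + (-62.72)²) = 71.340 km.

71.3 km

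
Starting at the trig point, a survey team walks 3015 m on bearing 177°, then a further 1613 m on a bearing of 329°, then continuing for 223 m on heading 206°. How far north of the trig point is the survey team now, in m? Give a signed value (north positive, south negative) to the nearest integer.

-1829 m

Leg 1 (177°, 3015 m): east 3015 sin 177° = 157.79, north 3015 cos 177° = -3010.87
Leg 2 (329°, 1613 m): east 1613 sin 329° = -830.76, north 1613 cos 329° = 1382.61
Leg 3 (206°, 223 m): east 223 sin 206° = -97.76, north 223 cos 206° = -200.43
Net north component: -1828.69 m.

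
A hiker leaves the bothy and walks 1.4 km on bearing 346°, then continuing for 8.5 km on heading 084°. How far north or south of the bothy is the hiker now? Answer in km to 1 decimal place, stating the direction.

Leg 1 (346°, 1.4 km): east 1.4 sin 346° = -0.34, north 1.4 cos 346° = 1.36
Leg 2 (084°, 8.5 km): east 8.5 sin 84° = 8.45, north 8.5 cos 84° = 0.89
Net north component: 2.25 km.

2.2 km north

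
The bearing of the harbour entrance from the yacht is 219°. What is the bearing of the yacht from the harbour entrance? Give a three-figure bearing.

Back-bearing = 219° − 180° = 039°.

039°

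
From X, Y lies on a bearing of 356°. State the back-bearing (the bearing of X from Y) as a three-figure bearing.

176°

Back-bearing = 356° − 180° = 176°.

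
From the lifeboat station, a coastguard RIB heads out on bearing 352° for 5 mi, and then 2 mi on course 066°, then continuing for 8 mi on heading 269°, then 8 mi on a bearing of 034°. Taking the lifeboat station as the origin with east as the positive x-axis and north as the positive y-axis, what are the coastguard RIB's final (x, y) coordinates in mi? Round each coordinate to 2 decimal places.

Leg 1 (352°, 5 mi): east 5 sin 352° = -0.70, north 5 cos 352° = 4.95
Leg 2 (066°, 2 mi): east 2 sin 66° = 1.83, north 2 cos 66° = 0.81
Leg 3 (269°, 8 mi): east 8 sin 269° = -8.00, north 8 cos 269° = -0.14
Leg 4 (034°, 8 mi): east 8 sin 34° = 4.47, north 8 cos 34° = 6.63
Summing: -2.39 mi east, 12.26 mi north → (-2.39, 12.26).

(-2.39, 12.26)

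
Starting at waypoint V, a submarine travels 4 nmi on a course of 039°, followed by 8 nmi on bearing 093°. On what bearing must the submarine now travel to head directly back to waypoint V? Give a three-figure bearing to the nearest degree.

Leg 1 (039°, 4 nmi): east 4 sin 39° = 2.52, north 4 cos 39° = 3.11
Leg 2 (093°, 8 nmi): east 8 sin 93° = 7.99, north 8 cos 93° = -0.42
Net displacement: 10.51 east, 2.69 north. Direction back to start is (-10.51, -2.69): bearing = atan2(-10.51, -2.69) mod 360° = 255.64° ≈ 256°.

256°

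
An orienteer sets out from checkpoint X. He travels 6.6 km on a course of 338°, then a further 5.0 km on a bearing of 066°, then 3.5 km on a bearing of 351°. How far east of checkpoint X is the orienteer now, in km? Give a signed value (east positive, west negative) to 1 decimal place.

1.5 km

Leg 1 (338°, 6.6 km): east 6.6 sin 338° = -2.47, north 6.6 cos 338° = 6.12
Leg 2 (066°, 5.0 km): east 5.0 sin 66° = 4.57, north 5.0 cos 66° = 2.03
Leg 3 (351°, 3.5 km): east 3.5 sin 351° = -0.55, north 3.5 cos 351° = 3.46
Net east component: 1.55 km.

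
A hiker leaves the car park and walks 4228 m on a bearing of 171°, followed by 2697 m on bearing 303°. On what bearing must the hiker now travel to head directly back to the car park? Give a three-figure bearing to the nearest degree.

Leg 1 (171°, 4228 m): east 4228 sin 171° = 661.40, north 4228 cos 171° = -4175.95
Leg 2 (303°, 2697 m): east 2697 sin 303° = -2261.89, north 2697 cos 303° = 1468.89
Net displacement: -1600.49 east, -2707.05 north. Direction back to start is (1600.49, 2707.05): bearing = atan2(1600.49, 2707.05) mod 360° = 30.59° ≈ 031°.

031°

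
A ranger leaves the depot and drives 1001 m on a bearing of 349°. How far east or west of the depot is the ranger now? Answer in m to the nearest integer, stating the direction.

191 m west

Leg 1 (349°, 1001 m): east 1001 sin 349° = -191.00, north 1001 cos 349° = 982.61
Net east component: -191.00 m.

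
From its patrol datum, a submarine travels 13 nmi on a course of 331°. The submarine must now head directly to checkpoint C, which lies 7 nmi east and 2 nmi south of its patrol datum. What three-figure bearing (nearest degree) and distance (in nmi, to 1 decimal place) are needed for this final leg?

135°, 18.9 nmi

Leg 1 (331°, 13 nmi): east 13 sin 331° = -6.30, north 13 cos 331° = 11.37
Current position: (-6.30, 11.37). Target: (7, -2). Remaining: Δeast = 13.30, Δnorth = -13.37.
Bearing = atan2(13.30, -13.37) mod 360° = 135.15°; distance = √((13.30)² + (-13.37)²) = 18.860 nmi.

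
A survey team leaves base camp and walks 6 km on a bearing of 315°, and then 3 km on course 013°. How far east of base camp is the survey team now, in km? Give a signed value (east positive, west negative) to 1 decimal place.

-3.6 km

Leg 1 (315°, 6 km): east 6 sin 315° = -4.24, north 6 cos 315° = 4.24
Leg 2 (013°, 3 km): east 3 sin 13° = 0.67, north 3 cos 13° = 2.92
Net east component: -3.57 km.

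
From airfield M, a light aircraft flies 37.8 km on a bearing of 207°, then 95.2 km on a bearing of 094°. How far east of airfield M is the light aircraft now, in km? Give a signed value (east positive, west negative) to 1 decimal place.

Leg 1 (207°, 37.8 km): east 37.8 sin 207° = -17.16, north 37.8 cos 207° = -33.68
Leg 2 (094°, 95.2 km): east 95.2 sin 94° = 94.97, north 95.2 cos 94° = -6.64
Net east component: 77.81 km.

77.8 km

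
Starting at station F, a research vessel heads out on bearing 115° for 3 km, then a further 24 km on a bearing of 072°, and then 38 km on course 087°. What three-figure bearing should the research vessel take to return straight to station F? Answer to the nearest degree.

Leg 1 (115°, 3 km): east 3 sin 115° = 2.72, north 3 cos 115° = -1.27
Leg 2 (072°, 24 km): east 24 sin 72° = 22.83, north 24 cos 72° = 7.42
Leg 3 (087°, 38 km): east 38 sin 87° = 37.95, north 38 cos 87° = 1.99
Net displacement: 63.49 east, 8.14 north. Direction back to start is (-63.49, -8.14): bearing = atan2(-63.49, -8.14) mod 360° = 262.70° ≈ 263°.

263°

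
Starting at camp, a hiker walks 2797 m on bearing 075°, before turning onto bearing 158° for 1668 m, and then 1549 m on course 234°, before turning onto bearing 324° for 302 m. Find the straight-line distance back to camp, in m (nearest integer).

Leg 1 (075°, 2797 m): east 2797 sin 75° = 2701.69, north 2797 cos 75° = 723.92
Leg 2 (158°, 1668 m): east 1668 sin 158° = 624.84, north 1668 cos 158° = -1546.54
Leg 3 (234°, 1549 m): east 1549 sin 234° = -1253.17, north 1549 cos 234° = -910.48
Leg 4 (324°, 302 m): east 302 sin 324° = -177.51, north 302 cos 324° = 244.32
Net: 1895.86 east, -1488.78 north. Distance = √((1895.86)² + (-1488.78)²) = 2410.551 m.

2411 m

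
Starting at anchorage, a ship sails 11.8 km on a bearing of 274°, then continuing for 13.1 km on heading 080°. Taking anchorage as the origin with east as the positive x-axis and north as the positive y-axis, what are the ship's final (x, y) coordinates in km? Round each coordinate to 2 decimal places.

Leg 1 (274°, 11.8 km): east 11.8 sin 274° = -11.77, north 11.8 cos 274° = 0.82
Leg 2 (080°, 13.1 km): east 13.1 sin 80° = 12.90, north 13.1 cos 80° = 2.27
Summing: 1.13 km east, 3.10 km north → (1.13, 3.10).

(1.13, 3.10)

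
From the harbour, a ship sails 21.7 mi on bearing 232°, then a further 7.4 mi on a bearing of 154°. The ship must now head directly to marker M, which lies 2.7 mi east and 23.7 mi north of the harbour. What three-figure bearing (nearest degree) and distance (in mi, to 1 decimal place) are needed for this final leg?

021°, 46.7 mi

Leg 1 (232°, 21.7 mi): east 21.7 sin 232° = -17.10, north 21.7 cos 232° = -13.36
Leg 2 (154°, 7.4 mi): east 7.4 sin 154° = 3.24, north 7.4 cos 154° = -6.65
Current position: (-13.86, -20.01). Target: (2.7, 23.7). Remaining: Δeast = 16.56, Δnorth = 43.71.
Bearing = atan2(16.56, 43.71) mod 360° = 20.74°; distance = √((16.56)² + (43.71)²) = 46.741 mi.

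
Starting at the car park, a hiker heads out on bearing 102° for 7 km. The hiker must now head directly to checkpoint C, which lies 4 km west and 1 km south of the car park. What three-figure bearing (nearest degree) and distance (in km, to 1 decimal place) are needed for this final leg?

272°, 10.9 km

Leg 1 (102°, 7 km): east 7 sin 102° = 6.85, north 7 cos 102° = -1.46
Current position: (6.85, -1.46). Target: (-4, -1). Remaining: Δeast = -10.85, Δnorth = 0.46.
Bearing = atan2(-10.85, 0.46) mod 360° = 272.40°; distance = √((-10.85)² + (0.46)²) = 10.857 km.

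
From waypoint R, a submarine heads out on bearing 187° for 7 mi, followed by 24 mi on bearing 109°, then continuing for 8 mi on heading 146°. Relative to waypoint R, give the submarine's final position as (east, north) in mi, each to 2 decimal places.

Leg 1 (187°, 7 mi): east 7 sin 187° = -0.85, north 7 cos 187° = -6.95
Leg 2 (109°, 24 mi): east 24 sin 109° = 22.69, north 24 cos 109° = -7.81
Leg 3 (146°, 8 mi): east 8 sin 146° = 4.47, north 8 cos 146° = -6.63
Summing: 26.31 mi east, -21.39 mi north → (26.31, -21.39).

(26.31, -21.39)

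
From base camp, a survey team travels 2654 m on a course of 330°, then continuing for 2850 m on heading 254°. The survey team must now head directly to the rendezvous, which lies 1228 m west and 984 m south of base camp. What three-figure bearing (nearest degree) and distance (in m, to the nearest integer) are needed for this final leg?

Leg 1 (330°, 2654 m): east 2654 sin 330° = -1327.00, north 2654 cos 330° = 2298.43
Leg 2 (254°, 2850 m): east 2850 sin 254° = -2739.60, north 2850 cos 254° = -785.57
Current position: (-4066.60, 1512.86). Target: (-1228, -984). Remaining: Δeast = 2838.60, Δnorth = -2496.86.
Bearing = atan2(2838.60, -2496.86) mod 360° = 131.34°; distance = √((2838.60)² + (-2496.86)²) = 3780.471 m.

131°, 3780 m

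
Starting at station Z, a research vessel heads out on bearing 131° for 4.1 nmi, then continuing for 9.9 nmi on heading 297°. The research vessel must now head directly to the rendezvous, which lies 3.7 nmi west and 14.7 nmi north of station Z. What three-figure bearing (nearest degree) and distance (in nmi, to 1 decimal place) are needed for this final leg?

009°, 13.1 nmi

Leg 1 (131°, 4.1 nmi): east 4.1 sin 131° = 3.09, north 4.1 cos 131° = -2.69
Leg 2 (297°, 9.9 nmi): east 9.9 sin 297° = -8.82, north 9.9 cos 297° = 4.49
Current position: (-5.73, 1.80). Target: (-3.7, 14.7). Remaining: Δeast = 2.03, Δnorth = 12.90.
Bearing = atan2(2.03, 12.90) mod 360° = 8.93°; distance = √((2.03)² + (12.90)²) = 13.054 nmi.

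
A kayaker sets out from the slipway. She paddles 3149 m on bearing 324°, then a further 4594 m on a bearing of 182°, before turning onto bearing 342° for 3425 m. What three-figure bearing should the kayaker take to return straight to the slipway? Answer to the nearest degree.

112°

Leg 1 (324°, 3149 m): east 3149 sin 324° = -1850.94, north 3149 cos 324° = 2547.59
Leg 2 (182°, 4594 m): east 4594 sin 182° = -160.33, north 4594 cos 182° = -4591.20
Leg 3 (342°, 3425 m): east 3425 sin 342° = -1058.38, north 3425 cos 342° = 3257.37
Net displacement: -3069.65 east, 1213.76 north. Direction back to start is (3069.65, -1213.76): bearing = atan2(3069.65, -1213.76) mod 360° = 111.57° ≈ 112°.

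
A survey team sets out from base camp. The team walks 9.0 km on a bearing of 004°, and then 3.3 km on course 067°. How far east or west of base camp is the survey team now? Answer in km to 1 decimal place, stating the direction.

3.7 km east

Leg 1 (004°, 9.0 km): east 9.0 sin 4° = 0.63, north 9.0 cos 4° = 8.98
Leg 2 (067°, 3.3 km): east 3.3 sin 67° = 3.04, north 3.3 cos 67° = 1.29
Net east component: 3.67 km.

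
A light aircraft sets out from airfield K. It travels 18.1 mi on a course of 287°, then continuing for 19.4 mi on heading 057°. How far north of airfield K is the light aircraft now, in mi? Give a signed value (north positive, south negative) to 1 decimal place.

Leg 1 (287°, 18.1 mi): east 18.1 sin 287° = -17.31, north 18.1 cos 287° = 5.29
Leg 2 (057°, 19.4 mi): east 19.4 sin 57° = 16.27, north 19.4 cos 57° = 10.57
Net north component: 15.86 mi.

15.9 mi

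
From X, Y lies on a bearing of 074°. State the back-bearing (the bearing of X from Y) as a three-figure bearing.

Back-bearing = 074° + 180° = 254°.

254°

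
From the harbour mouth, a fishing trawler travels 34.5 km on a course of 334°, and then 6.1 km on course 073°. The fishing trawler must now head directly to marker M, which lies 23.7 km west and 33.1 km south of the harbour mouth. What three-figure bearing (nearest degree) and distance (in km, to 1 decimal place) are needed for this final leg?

192°, 67.4 km

Leg 1 (334°, 34.5 km): east 34.5 sin 334° = -15.12, north 34.5 cos 334° = 31.01
Leg 2 (073°, 6.1 km): east 6.1 sin 73° = 5.83, north 6.1 cos 73° = 1.78
Current position: (-9.29, 32.79). Target: (-23.7, -33.1). Remaining: Δeast = -14.41, Δnorth = -65.89.
Bearing = atan2(-14.41, -65.89) mod 360° = 192.34°; distance = √((-14.41)² + (-65.89)²) = 67.449 km.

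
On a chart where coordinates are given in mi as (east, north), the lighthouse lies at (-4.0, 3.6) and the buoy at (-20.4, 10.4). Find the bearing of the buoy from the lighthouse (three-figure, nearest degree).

Δeast = -20.4 − -4.0 = -16.40; Δnorth = 10.4 − 3.6 = 6.80.
Bearing = atan2(Δeast, Δnorth) mod 360° = 292.52° ≈ 293°.

293°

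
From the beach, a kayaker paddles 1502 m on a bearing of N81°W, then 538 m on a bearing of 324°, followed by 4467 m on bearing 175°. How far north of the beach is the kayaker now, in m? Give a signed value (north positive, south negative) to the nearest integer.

-3780 m

Leg 1 (N81°W, 1502 m): east 1502 sin 279° = -1483.51, north 1502 cos 279° = 234.96
Leg 2 (324°, 538 m): east 538 sin 324° = -316.23, north 538 cos 324° = 435.25
Leg 3 (175°, 4467 m): east 4467 sin 175° = 389.32, north 4467 cos 175° = -4450.00
Net north component: -3779.79 m.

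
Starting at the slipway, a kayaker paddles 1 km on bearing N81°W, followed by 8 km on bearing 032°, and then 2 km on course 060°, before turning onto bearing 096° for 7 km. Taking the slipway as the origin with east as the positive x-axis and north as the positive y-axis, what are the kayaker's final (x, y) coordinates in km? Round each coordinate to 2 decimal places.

Leg 1 (N81°W, 1 km): east 1 sin 279° = -0.99, north 1 cos 279° = 0.16
Leg 2 (032°, 8 km): east 8 sin 32° = 4.24, north 8 cos 32° = 6.78
Leg 3 (060°, 2 km): east 2 sin 60° = 1.73, north 2 cos 60° = 1.00
Leg 4 (096°, 7 km): east 7 sin 96° = 6.96, north 7 cos 96° = -0.73
Summing: 11.95 km east, 7.21 km north → (11.95, 7.21).

(11.95, 7.21)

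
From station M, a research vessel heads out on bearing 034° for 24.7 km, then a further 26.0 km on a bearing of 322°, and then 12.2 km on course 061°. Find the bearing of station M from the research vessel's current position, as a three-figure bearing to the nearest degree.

190°

Leg 1 (034°, 24.7 km): east 24.7 sin 34° = 13.81, north 24.7 cos 34° = 20.48
Leg 2 (322°, 26.0 km): east 26.0 sin 322° = -16.01, north 26.0 cos 322° = 20.49
Leg 3 (061°, 12.2 km): east 12.2 sin 61° = 10.67, north 12.2 cos 61° = 5.91
Net displacement: 8.48 east, 46.88 north. Direction back to start is (-8.48, -46.88): bearing = atan2(-8.48, -46.88) mod 360° = 190.25° ≈ 190°.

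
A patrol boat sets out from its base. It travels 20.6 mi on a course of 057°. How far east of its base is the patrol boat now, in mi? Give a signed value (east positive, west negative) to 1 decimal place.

17.3 mi

Leg 1 (057°, 20.6 mi): east 20.6 sin 57° = 17.28, north 20.6 cos 57° = 11.22
Net east component: 17.28 mi.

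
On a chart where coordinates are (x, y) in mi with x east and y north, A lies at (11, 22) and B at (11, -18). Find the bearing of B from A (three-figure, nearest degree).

180°

Δeast = 11 − 11 = 0.00; Δnorth = -18 − 22 = -40.00.
Bearing = atan2(Δeast, Δnorth) mod 360° = 180.00° ≈ 180°.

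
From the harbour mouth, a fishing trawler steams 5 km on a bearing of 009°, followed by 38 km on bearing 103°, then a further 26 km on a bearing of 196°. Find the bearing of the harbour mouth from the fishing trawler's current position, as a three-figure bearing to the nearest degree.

313°

Leg 1 (009°, 5 km): east 5 sin 9° = 0.78, north 5 cos 9° = 4.94
Leg 2 (103°, 38 km): east 38 sin 103° = 37.03, north 38 cos 103° = -8.55
Leg 3 (196°, 26 km): east 26 sin 196° = -7.17, north 26 cos 196° = -24.99
Net displacement: 30.64 east, -28.60 north. Direction back to start is (-30.64, 28.60): bearing = atan2(-30.64, 28.60) mod 360° = 313.03° ≈ 313°.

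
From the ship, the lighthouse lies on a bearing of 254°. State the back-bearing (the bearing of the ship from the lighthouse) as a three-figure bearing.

074°

Back-bearing = 254° − 180° = 074°.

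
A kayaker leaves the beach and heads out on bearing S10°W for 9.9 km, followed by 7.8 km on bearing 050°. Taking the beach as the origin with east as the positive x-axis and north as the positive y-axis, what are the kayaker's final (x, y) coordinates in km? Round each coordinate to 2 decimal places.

Leg 1 (S10°W, 9.9 km): east 9.9 sin 190° = -1.72, north 9.9 cos 190° = -9.75
Leg 2 (050°, 7.8 km): east 7.8 sin 50° = 5.98, north 7.8 cos 50° = 5.01
Summing: 4.26 km east, -4.74 km north → (4.26, -4.74).

(4.26, -4.74)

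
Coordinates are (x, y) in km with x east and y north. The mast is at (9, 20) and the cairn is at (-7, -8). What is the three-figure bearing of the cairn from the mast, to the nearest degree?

210°

Δeast = -7 − 9 = -16.00; Δnorth = -8 − 20 = -28.00.
Bearing = atan2(Δeast, Δnorth) mod 360° = 209.74° ≈ 210°.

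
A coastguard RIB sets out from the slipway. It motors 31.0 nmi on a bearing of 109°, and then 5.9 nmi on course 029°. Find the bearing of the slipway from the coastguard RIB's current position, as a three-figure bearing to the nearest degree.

279°

Leg 1 (109°, 31.0 nmi): east 31.0 sin 109° = 29.31, north 31.0 cos 109° = -10.09
Leg 2 (029°, 5.9 nmi): east 5.9 sin 29° = 2.86, north 5.9 cos 29° = 5.16
Net displacement: 32.17 east, -4.93 north. Direction back to start is (-32.17, 4.93): bearing = atan2(-32.17, 4.93) mod 360° = 278.72° ≈ 279°.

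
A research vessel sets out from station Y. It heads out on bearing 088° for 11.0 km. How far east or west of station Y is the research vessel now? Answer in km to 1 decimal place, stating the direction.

11.0 km east

Leg 1 (088°, 11.0 km): east 11.0 sin 88° = 10.99, north 11.0 cos 88° = 0.38
Net east component: 10.99 km.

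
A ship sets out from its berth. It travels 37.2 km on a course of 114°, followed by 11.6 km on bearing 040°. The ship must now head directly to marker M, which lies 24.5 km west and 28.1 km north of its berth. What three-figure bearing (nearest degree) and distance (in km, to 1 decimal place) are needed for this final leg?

298°, 74.3 km

Leg 1 (114°, 37.2 km): east 37.2 sin 114° = 33.98, north 37.2 cos 114° = -15.13
Leg 2 (040°, 11.6 km): east 11.6 sin 40° = 7.46, north 11.6 cos 40° = 8.89
Current position: (41.44, -6.24). Target: (-24.5, 28.1). Remaining: Δeast = -65.94, Δnorth = 34.34.
Bearing = atan2(-65.94, 34.34) mod 360° = 297.51°; distance = √((-65.94)² + (34.34)²) = 74.348 km.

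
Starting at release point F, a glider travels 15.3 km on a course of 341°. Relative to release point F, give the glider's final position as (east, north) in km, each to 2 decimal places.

(-4.98, 14.47)

Leg 1 (341°, 15.3 km): east 15.3 sin 341° = -4.98, north 15.3 cos 341° = 14.47
Summing: -4.98 km east, 14.47 km north → (-4.98, 14.47).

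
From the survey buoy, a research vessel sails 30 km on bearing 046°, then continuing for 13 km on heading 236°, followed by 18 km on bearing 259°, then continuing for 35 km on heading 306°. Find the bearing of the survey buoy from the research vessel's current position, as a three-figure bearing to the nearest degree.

Leg 1 (046°, 30 km): east 30 sin 46° = 21.58, north 30 cos 46° = 20.84
Leg 2 (236°, 13 km): east 13 sin 236° = -10.78, north 13 cos 236° = -7.27
Leg 3 (259°, 18 km): east 18 sin 259° = -17.67, north 18 cos 259° = -3.43
Leg 4 (306°, 35 km): east 35 sin 306° = -28.32, north 35 cos 306° = 20.57
Net displacement: -35.18 east, 30.71 north. Direction back to start is (35.18, -30.71): bearing = atan2(35.18, -30.71) mod 360° = 131.12° ≈ 131°.

131°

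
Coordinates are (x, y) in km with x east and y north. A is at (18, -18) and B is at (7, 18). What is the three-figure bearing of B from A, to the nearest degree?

343°

Δeast = 7 − 18 = -11.00; Δnorth = 18 − -18 = 36.00.
Bearing = atan2(Δeast, Δnorth) mod 360° = 343.01° ≈ 343°.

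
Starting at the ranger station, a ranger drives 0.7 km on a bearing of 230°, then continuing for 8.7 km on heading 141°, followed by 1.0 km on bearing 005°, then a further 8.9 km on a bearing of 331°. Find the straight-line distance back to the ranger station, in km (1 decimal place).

1.7 km

Leg 1 (230°, 0.7 km): east 0.7 sin 230° = -0.54, north 0.7 cos 230° = -0.45
Leg 2 (141°, 8.7 km): east 8.7 sin 141° = 5.48, north 8.7 cos 141° = -6.76
Leg 3 (005°, 1.0 km): east 1.0 sin 5° = 0.09, north 1.0 cos 5° = 1.00
Leg 4 (331°, 8.9 km): east 8.9 sin 331° = -4.31, north 8.9 cos 331° = 7.78
Net: 0.71 east, 1.57 north. Distance = √((0.71)² + (1.57)²) = 1.723 km.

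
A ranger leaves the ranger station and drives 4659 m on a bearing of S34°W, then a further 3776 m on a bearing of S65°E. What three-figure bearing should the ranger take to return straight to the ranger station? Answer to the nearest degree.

351°

Leg 1 (S34°W, 4659 m): east 4659 sin 214° = -2605.28, north 4659 cos 214° = -3862.49
Leg 2 (S65°E, 3776 m): east 3776 sin 115° = 3422.22, north 3776 cos 115° = -1595.81
Net displacement: 816.94 east, -5458.29 north. Direction back to start is (-816.94, 5458.29): bearing = atan2(-816.94, 5458.29) mod 360° = 351.49° ≈ 351°.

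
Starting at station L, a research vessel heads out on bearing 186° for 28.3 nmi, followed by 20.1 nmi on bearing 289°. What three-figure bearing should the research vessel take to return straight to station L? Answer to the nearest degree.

Leg 1 (186°, 28.3 nmi): east 28.3 sin 186° = -2.96, north 28.3 cos 186° = -28.14
Leg 2 (289°, 20.1 nmi): east 20.1 sin 289° = -19.00, north 20.1 cos 289° = 6.54
Net displacement: -21.96 east, -21.60 north. Direction back to start is (21.96, 21.60): bearing = atan2(21.96, 21.60) mod 360° = 45.48° ≈ 045°.

045°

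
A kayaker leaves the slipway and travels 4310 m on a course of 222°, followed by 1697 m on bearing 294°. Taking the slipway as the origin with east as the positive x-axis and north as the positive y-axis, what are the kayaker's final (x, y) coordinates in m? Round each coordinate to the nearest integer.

Leg 1 (222°, 4310 m): east 4310 sin 222° = -2883.95, north 4310 cos 222° = -3202.95
Leg 2 (294°, 1697 m): east 1697 sin 294° = -1550.29, north 1697 cos 294° = 690.23
Summing: -4434.24 m east, -2512.72 m north → (-4434, -2513).

(-4434, -2513)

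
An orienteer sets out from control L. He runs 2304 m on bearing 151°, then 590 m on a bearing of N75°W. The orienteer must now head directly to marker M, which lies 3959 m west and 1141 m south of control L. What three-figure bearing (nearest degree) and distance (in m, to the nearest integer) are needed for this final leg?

279°, 4563 m

Leg 1 (151°, 2304 m): east 2304 sin 151° = 1117.00, north 2304 cos 151° = -2015.12
Leg 2 (N75°W, 590 m): east 590 sin 285° = -569.90, north 590 cos 285° = 152.70
Current position: (547.11, -1862.42). Target: (-3959, -1141). Remaining: Δeast = -4506.11, Δnorth = 721.42.
Bearing = atan2(-4506.11, 721.42) mod 360° = 279.10°; distance = √((-4506.11)² + (721.42)²) = 4563.489 m.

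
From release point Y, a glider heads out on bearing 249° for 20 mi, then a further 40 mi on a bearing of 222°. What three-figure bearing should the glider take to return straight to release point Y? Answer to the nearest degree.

Leg 1 (249°, 20 mi): east 20 sin 249° = -18.67, north 20 cos 249° = -7.17
Leg 2 (222°, 40 mi): east 40 sin 222° = -26.77, north 40 cos 222° = -29.73
Net displacement: -45.44 east, -36.89 north. Direction back to start is (45.44, 36.89): bearing = atan2(45.44, 36.89) mod 360° = 50.92° ≈ 051°.

051°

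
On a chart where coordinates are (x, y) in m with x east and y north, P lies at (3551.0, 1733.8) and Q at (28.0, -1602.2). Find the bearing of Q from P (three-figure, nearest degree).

227°

Δeast = 28.0 − 3551.0 = -3523.00; Δnorth = -1602.2 − 1733.8 = -3336.00.
Bearing = atan2(Δeast, Δnorth) mod 360° = 226.56° ≈ 227°.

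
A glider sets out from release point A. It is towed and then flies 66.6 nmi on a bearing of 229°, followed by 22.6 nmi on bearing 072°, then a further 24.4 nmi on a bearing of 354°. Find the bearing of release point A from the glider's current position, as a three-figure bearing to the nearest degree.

Leg 1 (229°, 66.6 nmi): east 66.6 sin 229° = -50.26, north 66.6 cos 229° = -43.69
Leg 2 (072°, 22.6 nmi): east 22.6 sin 72° = 21.49, north 22.6 cos 72° = 6.98
Leg 3 (354°, 24.4 nmi): east 24.4 sin 354° = -2.55, north 24.4 cos 354° = 24.27
Net displacement: -31.32 east, -12.44 north. Direction back to start is (31.32, 12.44): bearing = atan2(31.32, 12.44) mod 360° = 68.33° ≈ 068°.

068°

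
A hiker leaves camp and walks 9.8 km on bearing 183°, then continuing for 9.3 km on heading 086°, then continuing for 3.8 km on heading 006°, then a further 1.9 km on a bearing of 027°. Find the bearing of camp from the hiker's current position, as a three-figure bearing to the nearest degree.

290°

Leg 1 (183°, 9.8 km): east 9.8 sin 183° = -0.51, north 9.8 cos 183° = -9.79
Leg 2 (086°, 9.3 km): east 9.3 sin 86° = 9.28, north 9.3 cos 86° = 0.65
Leg 3 (006°, 3.8 km): east 3.8 sin 6° = 0.40, north 3.8 cos 6° = 3.78
Leg 4 (027°, 1.9 km): east 1.9 sin 27° = 0.86, north 1.9 cos 27° = 1.69
Net displacement: 10.02 east, -3.67 north. Direction back to start is (-10.02, 3.67): bearing = atan2(-10.02, 3.67) mod 360° = 290.09° ≈ 290°.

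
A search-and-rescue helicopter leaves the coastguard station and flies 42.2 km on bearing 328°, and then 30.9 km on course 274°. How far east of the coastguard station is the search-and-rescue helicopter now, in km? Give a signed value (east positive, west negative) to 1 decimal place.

-53.2 km

Leg 1 (328°, 42.2 km): east 42.2 sin 328° = -22.36, north 42.2 cos 328° = 35.79
Leg 2 (274°, 30.9 km): east 30.9 sin 274° = -30.82, north 30.9 cos 274° = 2.16
Net east component: -53.19 km.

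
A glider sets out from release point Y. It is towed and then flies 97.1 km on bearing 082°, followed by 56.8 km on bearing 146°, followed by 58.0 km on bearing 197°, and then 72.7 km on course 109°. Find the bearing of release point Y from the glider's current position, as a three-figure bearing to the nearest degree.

302°

Leg 1 (082°, 97.1 km): east 97.1 sin 82° = 96.16, north 97.1 cos 82° = 13.51
Leg 2 (146°, 56.8 km): east 56.8 sin 146° = 31.76, north 56.8 cos 146° = -47.09
Leg 3 (197°, 58.0 km): east 58.0 sin 197° = -16.96, north 58.0 cos 197° = -55.47
Leg 4 (109°, 72.7 km): east 72.7 sin 109° = 68.74, north 72.7 cos 109° = -23.67
Net displacement: 179.70 east, -112.71 north. Direction back to start is (-179.70, 112.71): bearing = atan2(-179.70, 112.71) mod 360° = 302.10° ≈ 302°.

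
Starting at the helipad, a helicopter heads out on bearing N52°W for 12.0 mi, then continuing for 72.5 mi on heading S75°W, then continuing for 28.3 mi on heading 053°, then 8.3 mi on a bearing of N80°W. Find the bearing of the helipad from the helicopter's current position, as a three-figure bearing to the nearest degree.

Leg 1 (N52°W, 12.0 mi): east 12.0 sin 308° = -9.46, north 12.0 cos 308° = 7.39
Leg 2 (S75°W, 72.5 mi): east 72.5 sin 255° = -70.03, north 72.5 cos 255° = -18.76
Leg 3 (053°, 28.3 mi): east 28.3 sin 53° = 22.60, north 28.3 cos 53° = 17.03
Leg 4 (N80°W, 8.3 mi): east 8.3 sin 280° = -8.17, north 8.3 cos 280° = 1.44
Net displacement: -65.06 east, 7.10 north. Direction back to start is (65.06, -7.10): bearing = atan2(65.06, -7.10) mod 360° = 96.22° ≈ 096°.

096°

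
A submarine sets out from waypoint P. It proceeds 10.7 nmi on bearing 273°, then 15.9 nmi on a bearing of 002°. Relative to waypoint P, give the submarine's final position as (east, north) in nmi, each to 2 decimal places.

Leg 1 (273°, 10.7 nmi): east 10.7 sin 273° = -10.69, north 10.7 cos 273° = 0.56
Leg 2 (002°, 15.9 nmi): east 15.9 sin 2° = 0.55, north 15.9 cos 2° = 15.89
Summing: -10.13 nmi east, 16.45 nmi north → (-10.13, 16.45).

(-10.13, 16.45)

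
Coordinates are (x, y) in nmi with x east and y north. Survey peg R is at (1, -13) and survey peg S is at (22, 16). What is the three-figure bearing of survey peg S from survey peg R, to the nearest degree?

Δeast = 22 − 1 = 21.00; Δnorth = 16 − -13 = 29.00.
Bearing = atan2(Δeast, Δnorth) mod 360° = 35.91° ≈ 036°.

036°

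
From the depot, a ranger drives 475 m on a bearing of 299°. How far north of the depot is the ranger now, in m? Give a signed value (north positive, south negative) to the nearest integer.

Leg 1 (299°, 475 m): east 475 sin 299° = -415.44, north 475 cos 299° = 230.28
Net north component: 230.28 m.

230 m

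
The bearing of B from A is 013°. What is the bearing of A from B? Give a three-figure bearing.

Back-bearing = 013° + 180° = 193°.

193°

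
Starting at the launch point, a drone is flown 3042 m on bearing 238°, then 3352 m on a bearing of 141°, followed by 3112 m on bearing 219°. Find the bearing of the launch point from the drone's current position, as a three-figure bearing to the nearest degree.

020°

Leg 1 (238°, 3042 m): east 3042 sin 238° = -2579.76, north 3042 cos 238° = -1612.01
Leg 2 (141°, 3352 m): east 3352 sin 141° = 2109.48, north 3352 cos 141° = -2604.99
Leg 3 (219°, 3112 m): east 3112 sin 219° = -1958.45, north 3112 cos 219° = -2418.48
Net displacement: -2428.73 east, -6635.49 north. Direction back to start is (2428.73, 6635.49): bearing = atan2(2428.73, 6635.49) mod 360° = 20.10° ≈ 020°.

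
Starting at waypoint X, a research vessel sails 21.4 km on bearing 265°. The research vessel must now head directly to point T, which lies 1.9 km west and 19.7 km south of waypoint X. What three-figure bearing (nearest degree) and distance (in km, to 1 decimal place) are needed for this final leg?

Leg 1 (265°, 21.4 km): east 21.4 sin 265° = -21.32, north 21.4 cos 265° = -1.87
Current position: (-21.32, -1.87). Target: (-1.9, -19.7). Remaining: Δeast = 19.42, Δnorth = -17.83.
Bearing = atan2(19.42, -17.83) mod 360° = 132.57°; distance = √((19.42)² + (-17.83)²) = 26.366 km.

133°, 26.4 km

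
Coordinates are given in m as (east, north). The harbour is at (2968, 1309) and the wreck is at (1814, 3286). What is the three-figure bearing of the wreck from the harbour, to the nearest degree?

Δeast = 1814 − 2968 = -1154.00; Δnorth = 3286 − 1309 = 1977.00.
Bearing = atan2(Δeast, Δnorth) mod 360° = 329.73° ≈ 330°.

330°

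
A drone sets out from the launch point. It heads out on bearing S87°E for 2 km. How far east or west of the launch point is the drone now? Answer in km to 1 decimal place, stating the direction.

Leg 1 (S87°E, 2 km): east 2 sin 93° = 2.00, north 2 cos 93° = -0.10
Net east component: 2.00 km.

2.0 km east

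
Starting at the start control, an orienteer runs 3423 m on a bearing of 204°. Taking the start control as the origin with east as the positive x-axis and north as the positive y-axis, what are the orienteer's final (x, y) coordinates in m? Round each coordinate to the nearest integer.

(-1392, -3127)

Leg 1 (204°, 3423 m): east 3423 sin 204° = -1392.26, north 3423 cos 204° = -3127.07
Summing: -1392.26 m east, -3127.07 m north → (-1392, -3127).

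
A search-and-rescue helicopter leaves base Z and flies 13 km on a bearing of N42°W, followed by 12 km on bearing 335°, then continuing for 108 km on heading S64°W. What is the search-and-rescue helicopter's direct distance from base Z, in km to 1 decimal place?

Leg 1 (N42°W, 13 km): east 13 sin 318° = -8.70, north 13 cos 318° = 9.66
Leg 2 (335°, 12 km): east 12 sin 335° = -5.07, north 12 cos 335° = 10.88
Leg 3 (S64°W, 108 km): east 108 sin 244° = -97.07, north 108 cos 244° = -47.34
Net: -110.84 east, -26.81 north. Distance = √((-110.84)² + (-26.81)²) = 114.036 km.

114.0 km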